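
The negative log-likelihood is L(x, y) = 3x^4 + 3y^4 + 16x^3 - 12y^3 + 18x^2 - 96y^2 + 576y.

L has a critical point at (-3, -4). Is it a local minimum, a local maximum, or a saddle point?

local minimum

The mixed partial ∂²L/∂x∂y is 0, so the Hessian at any point is diag(L_xx, L_yy) = diag(12(3x^2 + 8x + 3), 12(3y^2 - 6y - 16)).
At (-3, -4): H = diag(72, 672).
Both eigenvalues are positive, so H is positive definite: a local minimum.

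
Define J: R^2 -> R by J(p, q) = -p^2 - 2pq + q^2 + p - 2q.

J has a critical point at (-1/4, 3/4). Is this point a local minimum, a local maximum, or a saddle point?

The Hessian of J is constant: H = [[-2, -2], [-2, 2]].
det(H) = (-2)·2 − (-2)² = -8.
Since det(H) < 0, H is indefinite and the critical point is a saddle point.

saddle point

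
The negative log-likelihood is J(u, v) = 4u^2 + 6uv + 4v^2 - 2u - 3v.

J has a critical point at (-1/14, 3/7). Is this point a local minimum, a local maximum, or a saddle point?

The Hessian of J is constant: H = [[8, 6], [6, 8]].
det(H) = 8·8 − 6² = 28.
det(H) > 0 and tr(H) = 16 > 0, so H is positive definite and the point is a local minimum.

local minimum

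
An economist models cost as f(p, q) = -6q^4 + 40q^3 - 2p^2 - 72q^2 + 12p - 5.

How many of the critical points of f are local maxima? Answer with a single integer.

f separates as a function of p plus a function of q, so ∇f=0 decouples.
∂f/∂p = -4(p - 3) = 0 at p ∈ {3}; ∂f/∂q = -24q(q - 3)(q - 2) = 0 at q ∈ {0, 2, 3}.
The Hessian is diagonal: diag(f_pp, f_qq). Second derivatives: f_pp(3)=-4; f_qq(0)=-144, f_qq(2)=48, f_qq(3)=-72.
Local maxima occur where both diagonal entries negative: (3, 0), (3, 3). Count: 2.

2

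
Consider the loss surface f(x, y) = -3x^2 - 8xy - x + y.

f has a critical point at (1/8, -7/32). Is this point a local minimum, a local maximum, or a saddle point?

The Hessian of f is constant: H = [[-6, -8], [-8, 0]].
det(H) = (-6)·0 − (-8)² = -64.
Since det(H) < 0, H is indefinite and the critical point is a saddle point.

saddle point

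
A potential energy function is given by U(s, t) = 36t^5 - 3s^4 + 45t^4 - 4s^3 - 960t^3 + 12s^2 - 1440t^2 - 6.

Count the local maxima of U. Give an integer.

4

U separates as a function of s plus a function of t, so ∇U=0 decouples.
∂U/∂s = -12s(s - 1)(s + 2) = 0 at s ∈ {-2, 0, 1}; ∂U/∂t = 180t(t - 4)(t + 1)(t + 4) = 0 at t ∈ {-4, -1, 0, 4}.
The Hessian is diagonal: diag(U_ss, U_tt). Second derivatives: U_ss(-2)=-72, U_ss(0)=24, U_ss(1)=-36; U_tt(-4)=-17280, U_tt(-1)=2700, U_tt(0)=-2880, U_tt(4)=28800.
Local maxima occur where both diagonal entries negative: (-2, -4), (-2, 0), (1, -4), (1, 0). Count: 4.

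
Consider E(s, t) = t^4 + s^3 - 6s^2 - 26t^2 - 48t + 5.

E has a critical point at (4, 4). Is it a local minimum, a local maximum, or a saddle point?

local minimum

The mixed partial ∂²E/∂s∂t is 0, so the Hessian at any point is diag(E_ss, E_tt) = diag(6(s - 2), 4(3t^2 - 13)).
At (4, 4): H = diag(12, 140).
Both eigenvalues are positive, so H is positive definite: a local minimum.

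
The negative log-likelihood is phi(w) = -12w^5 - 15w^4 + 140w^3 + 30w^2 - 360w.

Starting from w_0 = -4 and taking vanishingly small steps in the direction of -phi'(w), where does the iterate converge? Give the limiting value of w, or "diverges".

phi'(w) = -60(w - 2)(w - 1)(w + 1)(w + 3), so phi'(-4) = -5400.
Gradient descent moves in the -phi' direction, i.e. w is increasing.
The nearest critical point in that direction is w = -3, where phi'' = 2400 > 0 (a local minimum). The iterate converges there.

-3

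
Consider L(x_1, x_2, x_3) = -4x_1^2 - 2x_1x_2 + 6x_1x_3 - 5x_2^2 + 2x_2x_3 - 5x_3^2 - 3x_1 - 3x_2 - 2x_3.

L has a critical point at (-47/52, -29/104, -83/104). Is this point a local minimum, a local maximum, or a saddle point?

The Hessian is constant: H = [[-8, -2, 6], [-2, -10, 2], [6, 2, -10]].
Leading principal minors: Δ₁ = -8, Δ₂ = 76, Δ₃ = -416.
The minors alternate sign starting negative (−, +, −), so H is negative definite: a local maximum.

local maximum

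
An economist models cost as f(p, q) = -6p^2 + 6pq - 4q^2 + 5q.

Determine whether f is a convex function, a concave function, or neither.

f is quadratic, so its Hessian is the constant matrix H = [[-12, 6], [6, -8]].
det(H) = 60, tr(H) = -20.
det(H) > 0 and tr(H) < 0, so H is negative definite everywhere: concave.

concave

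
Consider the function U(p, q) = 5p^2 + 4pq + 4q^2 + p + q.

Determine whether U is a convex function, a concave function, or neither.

convex

U is quadratic, so its Hessian is the constant matrix H = [[10, 4], [4, 8]].
det(H) = 64, tr(H) = 18.
det(H) > 0 and tr(H) > 0, so H is positive definite everywhere: convex.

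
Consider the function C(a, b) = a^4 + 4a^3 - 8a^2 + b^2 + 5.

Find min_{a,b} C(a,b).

-123

C(a,b) separates as P(a) + Q(b) + 5, so its minimum is min P + min Q + 5.
P'(a) = 4a(a - 1)(a + 4) vanishes at a ∈ {-4, 0, 1}; Q'(b) = 2b vanishes at b ∈ {0}.
Local minima of P (where P''>0): P(-4)=-128, P(1)=-3. Local minima of Q: Q(0)=0.
So the global minimum of C is P(-4) + Q(0) + 5 = -128 + 0 + 5 = -123, attained at (-4, 0).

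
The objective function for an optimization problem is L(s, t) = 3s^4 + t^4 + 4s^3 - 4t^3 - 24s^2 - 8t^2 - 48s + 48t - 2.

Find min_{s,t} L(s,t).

-194

L(s,t) separates as P(s) + Q(t) − 2, so its minimum is min P + min Q − 2.
P'(s) = 12(s - 2)(s + 1)(s + 2) vanishes at s ∈ {-2, -1, 2}; Q'(t) = 4(t - 3)(t - 2)(t + 2) vanishes at t ∈ {-2, 2, 3}.
Local minima of P (where P''>0): P(-2)=16, P(2)=-112. Local minima of Q: Q(-2)=-80, Q(3)=45.
So the global minimum of L is P(2) + Q(-2) − 2 = -112 − 80 − 2 = -194, attained at (2, -2).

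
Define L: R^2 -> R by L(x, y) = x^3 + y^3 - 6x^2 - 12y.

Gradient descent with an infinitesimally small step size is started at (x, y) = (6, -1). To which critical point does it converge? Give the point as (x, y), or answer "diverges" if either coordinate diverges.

(4, 2)

L is separable, so gradient descent decouples: x follows -∂L/∂x, y follows -∂L/∂y.
∂L/∂x = 3x(x - 4); at x=6 this is 36, so x decreases.
∂L/∂y = 3(y - 2)(y + 2); at y=-1 this is -9, so y increases.
x converges to its nearest critical value 4 (a local min of the x-part); y converges to 2. The iterate converges to (4, 2).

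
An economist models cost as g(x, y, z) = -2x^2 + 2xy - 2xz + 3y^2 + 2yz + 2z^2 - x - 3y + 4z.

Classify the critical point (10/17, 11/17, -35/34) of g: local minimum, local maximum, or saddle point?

saddle point

The Hessian is constant: H = [[-4, 2, -2], [2, 6, 2], [-2, 2, 4]].
Leading principal minors: Δ₁ = -4, Δ₂ = -28, Δ₃ = -136.
The minors fit neither the all-positive nor the alternating-sign pattern, so H is indefinite: a saddle point.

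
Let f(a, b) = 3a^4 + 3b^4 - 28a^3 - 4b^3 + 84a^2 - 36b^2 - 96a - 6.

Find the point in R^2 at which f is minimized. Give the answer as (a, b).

(4, 3)

f(a,b) separates as P(a) + Q(b) − 6, so its minimum is min P + min Q − 6.
P'(a) = 12(a - 4)(a - 2)(a - 1) vanishes at a ∈ {1, 2, 4}; Q'(b) = 12b(b - 3)(b + 2) vanishes at b ∈ {-2, 0, 3}.
Local minima of P (where P''>0): P(1)=-37, P(4)=-64. Local minima of Q: Q(-2)=-64, Q(3)=-189.
So the global minimum of f is P(4) + Q(3) − 6 = -64 − 189 − 6 = -259, attained at (4, 3).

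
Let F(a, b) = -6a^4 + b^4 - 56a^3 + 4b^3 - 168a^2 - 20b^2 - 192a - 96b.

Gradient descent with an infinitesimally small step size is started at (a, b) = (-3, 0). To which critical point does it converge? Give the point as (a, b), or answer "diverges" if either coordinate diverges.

(-2, 3)

F is separable, so gradient descent decouples: a follows -∂F/∂a, b follows -∂F/∂b.
∂F/∂a = -24(a + 1)(a + 2)(a + 4); at a=-3 this is -48, so a increases.
∂F/∂b = 4(b - 3)(b + 2)(b + 4); at b=0 this is -96, so b increases.
a converges to its nearest critical value -2 (a local min of the a-part); b converges to 3. The iterate converges to (-2, 3).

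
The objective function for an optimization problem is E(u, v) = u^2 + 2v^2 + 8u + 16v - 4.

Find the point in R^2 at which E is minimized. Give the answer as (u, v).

(-4, -4)

E(u,v) separates as P(u) + Q(v) − 4, so its minimum is min P + min Q − 4.
P'(u) = 2u + 8 vanishes at u ∈ {-4}; Q'(v) = 4v + 16 vanishes at v ∈ {-4}.
Local minima of P (where P''>0): P(-4)=-16. Local minima of Q: Q(-4)=-32.
So the global minimum of E is P(-4) + Q(-4) − 4 = -16 − 32 − 4 = -52, attained at (-4, -4).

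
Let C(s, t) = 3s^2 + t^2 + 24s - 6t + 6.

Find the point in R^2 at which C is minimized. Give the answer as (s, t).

(-4, 3)

C(s,t) separates as P(s) + Q(t) + 6, so its minimum is min P + min Q + 6.
P'(s) = 6s + 24 vanishes at s ∈ {-4}; Q'(t) = 2(t - 3) vanishes at t ∈ {3}.
Local minima of P (where P''>0): P(-4)=-48. Local minima of Q: Q(3)=-9.
So the global minimum of C is P(-4) + Q(3) + 6 = -48 − 9 + 6 = -51, attained at (-4, 3).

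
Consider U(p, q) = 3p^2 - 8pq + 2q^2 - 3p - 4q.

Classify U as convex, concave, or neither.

neither

U is quadratic, so its Hessian is the constant matrix H = [[6, -8], [-8, 4]].
det(H) = -40, tr(H) = 10.
det(H) < 0, so H is indefinite: neither convex nor concave.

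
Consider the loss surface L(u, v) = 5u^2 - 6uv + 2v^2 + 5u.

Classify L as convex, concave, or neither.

convex

L is quadratic, so its Hessian is the constant matrix H = [[10, -6], [-6, 4]].
det(H) = 4, tr(H) = 14.
det(H) > 0 and tr(H) > 0, so H is positive definite everywhere: convex.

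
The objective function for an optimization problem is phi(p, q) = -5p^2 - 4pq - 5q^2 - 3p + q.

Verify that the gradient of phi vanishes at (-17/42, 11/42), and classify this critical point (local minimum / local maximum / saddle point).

local maximum

∇phi = (-10p - 4q - 3, -4p - 10q + 1); substituting (-17/42, 11/42) gives ∇phi = (0, 0), so (-17/42, 11/42) is indeed a critical point.
The Hessian of phi is constant: H = [[-10, -4], [-4, -10]].
det(H) = (-10)·(-10) − (-4)² = 84.
det(H) > 0 and tr(H) = -20 < 0, so H is negative definite and the point is a local maximum.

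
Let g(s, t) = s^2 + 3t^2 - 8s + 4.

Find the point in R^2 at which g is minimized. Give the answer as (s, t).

g(s,t) separates as P(s) + Q(t) + 4, so its minimum is min P + min Q + 4.
P'(s) = 2s - 8 vanishes at s ∈ {4}; Q'(t) = 6t vanishes at t ∈ {0}.
Local minima of P (where P''>0): P(4)=-16. Local minima of Q: Q(0)=0.
So the global minimum of g is P(4) + Q(0) + 4 = -16 + 0 + 4 = -12, attained at (4, 0).

(4, 0)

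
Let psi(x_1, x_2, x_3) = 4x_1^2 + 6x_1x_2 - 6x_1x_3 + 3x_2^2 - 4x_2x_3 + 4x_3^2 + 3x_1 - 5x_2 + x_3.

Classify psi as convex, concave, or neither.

convex

psi is quadratic, so its Hessian is the constant matrix H = [[8, 6, -6], [6, 6, -4], [-6, -4, 8]].
Leading principal minors: 8, 12, 40.
All positive ⇒ H ≻ 0 ⇒ convex.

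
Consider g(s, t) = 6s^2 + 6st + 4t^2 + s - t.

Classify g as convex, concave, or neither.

g is quadratic, so its Hessian is the constant matrix H = [[12, 6], [6, 8]].
det(H) = 60, tr(H) = 20.
det(H) > 0 and tr(H) > 0, so H is positive definite everywhere: convex.

convex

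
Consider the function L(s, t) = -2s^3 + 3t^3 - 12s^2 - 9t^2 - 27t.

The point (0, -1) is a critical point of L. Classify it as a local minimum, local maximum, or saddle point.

The mixed partial ∂²L/∂s∂t is 0, so the Hessian at any point is diag(L_ss, L_tt) = diag(-12(s + 2), 18(t - 1)).
At (0, -1): H = diag(-24, -36).
Both eigenvalues are negative, so H is negative definite: a local maximum.

local maximum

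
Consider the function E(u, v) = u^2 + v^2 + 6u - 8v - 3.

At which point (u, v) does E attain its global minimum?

E(u,v) separates as P(u) + Q(v) − 3, so its minimum is min P + min Q − 3.
P'(u) = 2u + 6 vanishes at u ∈ {-3}; Q'(v) = 2v - 8 vanishes at v ∈ {4}.
Local minima of P (where P''>0): P(-3)=-9. Local minima of Q: Q(4)=-16.
So the global minimum of E is P(-3) + Q(4) − 3 = -9 − 16 − 3 = -28, attained at (-3, 4).

(-3, 4)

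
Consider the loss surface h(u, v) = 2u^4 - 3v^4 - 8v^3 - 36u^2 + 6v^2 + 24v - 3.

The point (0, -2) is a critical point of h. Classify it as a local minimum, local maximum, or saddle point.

local maximum

The mixed partial ∂²h/∂u∂v is 0, so the Hessian at any point is diag(h_uu, h_vv) = diag(24(u^2 - 3), 12(-3v^2 - 4v + 1)).
At (0, -2): H = diag(-72, -36).
Both eigenvalues are negative, so H is negative definite: a local maximum.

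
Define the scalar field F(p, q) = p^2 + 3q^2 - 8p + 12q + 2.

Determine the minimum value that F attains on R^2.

F(p,q) separates as A(p) + B(q) + 2, so its minimum is min A + min B + 2.
A'(p) = 2p - 8 vanishes at p ∈ {4}; B'(q) = 6q + 12 vanishes at q ∈ {-2}.
Local minima of A (where A''>0): A(4)=-16. Local minima of B: B(-2)=-12.
So the global minimum of F is A(4) + B(-2) + 2 = -16 − 12 + 2 = -26, attained at (4, -2).

-26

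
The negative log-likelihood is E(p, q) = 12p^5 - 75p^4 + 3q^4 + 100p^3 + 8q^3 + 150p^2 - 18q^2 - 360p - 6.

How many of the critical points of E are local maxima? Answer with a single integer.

2

E separates as a function of p plus a function of q, so ∇E=0 decouples.
∂E/∂p = 60(p - 3)(p - 2)(p - 1)(p + 1) = 0 at p ∈ {-1, 1, 2, 3}; ∂E/∂q = 12q(q - 1)(q + 3) = 0 at q ∈ {-3, 0, 1}.
The Hessian is diagonal: diag(E_pp, E_qq). Second derivatives: E_pp(-1)=-1440, E_pp(1)=240, E_pp(2)=-180, E_pp(3)=480; E_qq(-3)=144, E_qq(0)=-36, E_qq(1)=48.
Local maxima occur where both diagonal entries negative: (-1, 0), (2, 0). Count: 2.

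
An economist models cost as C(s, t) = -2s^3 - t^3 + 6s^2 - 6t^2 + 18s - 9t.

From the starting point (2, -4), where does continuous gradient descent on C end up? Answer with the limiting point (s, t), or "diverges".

C is separable, so gradient descent decouples: s follows -∂C/∂s, t follows -∂C/∂t.
∂C/∂s = -6(s - 3)(s + 1); at s=2 this is 18, so s decreases.
∂C/∂t = -3(t + 1)(t + 3); at t=-4 this is -9, so t increases.
s converges to its nearest critical value -1 (a local min of the s-part); t converges to -3. The iterate converges to (-1, -3).

(-1, -3)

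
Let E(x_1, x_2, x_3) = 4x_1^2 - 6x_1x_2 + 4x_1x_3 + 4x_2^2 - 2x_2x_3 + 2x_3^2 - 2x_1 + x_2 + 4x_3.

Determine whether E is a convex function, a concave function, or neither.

convex

E is quadratic, so its Hessian is the constant matrix H = [[8, -6, 4], [-6, 8, -2], [4, -2, 4]].
Leading principal minors: 8, 28, 48.
All positive ⇒ H ≻ 0 ⇒ convex.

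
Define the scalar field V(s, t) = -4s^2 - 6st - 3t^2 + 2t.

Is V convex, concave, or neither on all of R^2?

concave

V is quadratic, so its Hessian is the constant matrix H = [[-8, -6], [-6, -6]].
det(H) = 12, tr(H) = -14.
det(H) > 0 and tr(H) < 0, so H is negative definite everywhere: concave.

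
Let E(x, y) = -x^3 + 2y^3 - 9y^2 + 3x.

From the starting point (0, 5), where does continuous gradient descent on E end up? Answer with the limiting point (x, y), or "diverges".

E is separable, so gradient descent decouples: x follows -∂E/∂x, y follows -∂E/∂y.
∂E/∂x = -3(x - 1)(x + 1); at x=0 this is 3, so x decreases.
∂E/∂y = 6y(y - 3); at y=5 this is 60, so y decreases.
x converges to its nearest critical value -1 (a local min of the x-part); y converges to 3. The iterate converges to (-1, 3).

(-1, 3)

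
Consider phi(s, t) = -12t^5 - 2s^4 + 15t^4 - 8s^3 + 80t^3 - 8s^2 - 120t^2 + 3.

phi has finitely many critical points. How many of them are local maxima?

4

phi separates as a function of s plus a function of t, so ∇phi=0 decouples.
∂phi/∂s = -8s(s + 1)(s + 2) = 0 at s ∈ {-2, -1, 0}; ∂phi/∂t = -60t(t - 2)(t - 1)(t + 2) = 0 at t ∈ {-2, 0, 1, 2}.
The Hessian is diagonal: diag(phi_ss, phi_tt). Second derivatives: phi_ss(-2)=-16, phi_ss(-1)=8, phi_ss(0)=-16; phi_tt(-2)=1440, phi_tt(0)=-240, phi_tt(1)=180, phi_tt(2)=-480.
Local maxima occur where both diagonal entries negative: (-2, 0), (-2, 2), (0, 0), (0, 2). Count: 4.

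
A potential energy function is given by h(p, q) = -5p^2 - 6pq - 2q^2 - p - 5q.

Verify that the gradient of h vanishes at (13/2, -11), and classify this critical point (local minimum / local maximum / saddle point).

∇h = (-10p - 6q - 1, -6p - 4q - 5); substituting (13/2, -11) gives ∇h = (0, 0), so (13/2, -11) is indeed a critical point.
The Hessian of h is constant: H = [[-10, -6], [-6, -4]].
det(H) = (-10)·(-4) − (-6)² = 4.
det(H) > 0 and tr(H) = -14 < 0, so H is negative definite and the point is a local maximum.

local maximum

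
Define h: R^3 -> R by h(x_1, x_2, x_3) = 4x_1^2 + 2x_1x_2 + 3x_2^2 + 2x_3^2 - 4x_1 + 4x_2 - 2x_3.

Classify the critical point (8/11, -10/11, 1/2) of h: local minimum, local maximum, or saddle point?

local minimum

The Hessian is constant: H = [[8, 2, 0], [2, 6, 0], [0, 0, 4]].
Leading principal minors: Δ₁ = 8, Δ₂ = 44, Δ₃ = 176.
All leading minors are positive, so H is positive definite: a local minimum.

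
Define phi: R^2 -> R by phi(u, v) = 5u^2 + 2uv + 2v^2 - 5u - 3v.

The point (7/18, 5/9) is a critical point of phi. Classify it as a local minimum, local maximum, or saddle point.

local minimum

The Hessian of phi is constant: H = [[10, 2], [2, 4]].
det(H) = 10·4 − 2² = 36.
det(H) > 0 and tr(H) = 14 > 0, so H is positive definite and the point is a local minimum.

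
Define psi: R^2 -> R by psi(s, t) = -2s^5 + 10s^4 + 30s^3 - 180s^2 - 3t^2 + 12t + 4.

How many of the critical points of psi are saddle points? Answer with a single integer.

2

psi separates as a function of s plus a function of t, so ∇psi=0 decouples.
∂psi/∂s = -10s(s - 4)(s - 3)(s + 3) = 0 at s ∈ {-3, 0, 3, 4}; ∂psi/∂t = -6(t - 2) = 0 at t ∈ {2}.
The Hessian is diagonal: diag(psi_ss, psi_tt). Second derivatives: psi_ss(-3)=1260, psi_ss(0)=-360, psi_ss(3)=180, psi_ss(4)=-280; psi_tt(2)=-6.
Saddle points occur where the two diagonal entries have opposite signs: (-3, 2), (3, 2). Count: 2.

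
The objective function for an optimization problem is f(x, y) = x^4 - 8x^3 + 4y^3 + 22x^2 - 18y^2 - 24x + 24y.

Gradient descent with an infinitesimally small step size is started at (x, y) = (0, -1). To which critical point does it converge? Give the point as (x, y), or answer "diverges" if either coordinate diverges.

diverges

f is separable, so gradient descent decouples: x follows -∂f/∂x, y follows -∂f/∂y.
∂f/∂x = 4(x - 3)(x - 2)(x - 1); at x=0 this is -24, so x increases.
∂f/∂y = 12(y - 2)(y - 1); at y=-1 this is 72, so y decreases.
The y-coordinate has no critical point in that direction and runs off to infinity.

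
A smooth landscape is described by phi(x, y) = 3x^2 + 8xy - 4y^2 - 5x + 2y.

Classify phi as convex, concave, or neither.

phi is quadratic, so its Hessian is the constant matrix H = [[6, 8], [8, -8]].
det(H) = -112, tr(H) = -2.
det(H) < 0, so H is indefinite: neither convex nor concave.

neither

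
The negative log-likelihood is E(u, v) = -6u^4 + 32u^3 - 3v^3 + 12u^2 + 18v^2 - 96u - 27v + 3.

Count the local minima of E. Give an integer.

E separates as a function of u plus a function of v, so ∇E=0 decouples.
∂E/∂u = -24(u - 4)(u - 1)(u + 1) = 0 at u ∈ {-1, 1, 4}; ∂E/∂v = -9(v - 3)(v - 1) = 0 at v ∈ {1, 3}.
The Hessian is diagonal: diag(E_uu, E_vv). Second derivatives: E_uu(-1)=-240, E_uu(1)=144, E_uu(4)=-360; E_vv(1)=18, E_vv(3)=-18.
Local minima occur where both diagonal entries positive: (1, 1). Count: 1.

1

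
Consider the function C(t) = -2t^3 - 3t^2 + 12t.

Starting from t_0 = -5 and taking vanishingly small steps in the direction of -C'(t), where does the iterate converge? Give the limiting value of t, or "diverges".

C'(t) = -6(t - 1)(t + 2), so C'(-5) = -108.
Gradient descent moves in the -C' direction, i.e. t is increasing.
The nearest critical point in that direction is t = -2, where C'' = 18 > 0 (a local minimum). The iterate converges there.

-2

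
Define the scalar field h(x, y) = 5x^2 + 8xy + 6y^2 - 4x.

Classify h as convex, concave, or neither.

convex

h is quadratic, so its Hessian is the constant matrix H = [[10, 8], [8, 12]].
det(H) = 56, tr(H) = 22.
det(H) > 0 and tr(H) > 0, so H is positive definite everywhere: convex.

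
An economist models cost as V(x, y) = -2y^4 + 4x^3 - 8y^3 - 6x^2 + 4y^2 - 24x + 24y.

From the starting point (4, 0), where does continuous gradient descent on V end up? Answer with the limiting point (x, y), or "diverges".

(2, -1)

V is separable, so gradient descent decouples: x follows -∂V/∂x, y follows -∂V/∂y.
∂V/∂x = 12(x - 2)(x + 1); at x=4 this is 120, so x decreases.
∂V/∂y = -8(y - 1)(y + 1)(y + 3); at y=0 this is 24, so y decreases.
x converges to its nearest critical value 2 (a local min of the x-part); y converges to -1. The iterate converges to (2, -1).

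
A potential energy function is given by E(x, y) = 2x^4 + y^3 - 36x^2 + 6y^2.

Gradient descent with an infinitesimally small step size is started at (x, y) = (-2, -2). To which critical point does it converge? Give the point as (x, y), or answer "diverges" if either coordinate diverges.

(-3, 0)

E is separable, so gradient descent decouples: x follows -∂E/∂x, y follows -∂E/∂y.
∂E/∂x = 8x(x - 3)(x + 3); at x=-2 this is 80, so x decreases.
∂E/∂y = 3y(y + 4); at y=-2 this is -12, so y increases.
x converges to its nearest critical value -3 (a local min of the x-part); y converges to 0. The iterate converges to (-3, 0).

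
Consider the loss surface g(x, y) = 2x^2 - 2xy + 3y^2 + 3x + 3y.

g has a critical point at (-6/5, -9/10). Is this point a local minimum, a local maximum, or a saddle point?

local minimum

The Hessian of g is constant: H = [[4, -2], [-2, 6]].
det(H) = 4·6 − (-2)² = 20.
det(H) > 0 and tr(H) = 10 > 0, so H is positive definite and the point is a local minimum.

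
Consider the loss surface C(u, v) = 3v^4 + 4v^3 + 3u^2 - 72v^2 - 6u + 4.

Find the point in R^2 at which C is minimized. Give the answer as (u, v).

(1, -4)

C(u,v) separates as P(u) + Q(v) + 4, so its minimum is min P + min Q + 4.
P'(u) = 6u - 6 vanishes at u ∈ {1}; Q'(v) = 12v(v - 3)(v + 4) vanishes at v ∈ {-4, 0, 3}.
Local minima of P (where P''>0): P(1)=-3. Local minima of Q: Q(-4)=-640, Q(3)=-297.
So the global minimum of C is P(1) + Q(-4) + 4 = -3 − 640 + 4 = -639, attained at (1, -4).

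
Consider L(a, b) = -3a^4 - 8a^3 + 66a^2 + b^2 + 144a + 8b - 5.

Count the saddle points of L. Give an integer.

2

L separates as a function of a plus a function of b, so ∇L=0 decouples.
∂L/∂a = -12(a - 3)(a + 1)(a + 4) = 0 at a ∈ {-4, -1, 3}; ∂L/∂b = 2(b + 4) = 0 at b ∈ {-4}.
The Hessian is diagonal: diag(L_aa, L_bb). Second derivatives: L_aa(-4)=-252, L_aa(-1)=144, L_aa(3)=-336; L_bb(-4)=2.
Saddle points occur where the two diagonal entries have opposite signs: (-4, -4), (3, -4). Count: 2.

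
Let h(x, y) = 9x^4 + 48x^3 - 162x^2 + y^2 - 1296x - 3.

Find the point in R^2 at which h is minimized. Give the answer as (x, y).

h(x,y) separates as P(x) + Q(y) − 3, so its minimum is min P + min Q − 3.
P'(x) = 36(x - 3)(x + 3)(x + 4) vanishes at x ∈ {-4, -3, 3}; Q'(y) = 2y vanishes at y ∈ {0}.
Local minima of P (where P''>0): P(-4)=1824, P(3)=-3321. Local minima of Q: Q(0)=0.
So the global minimum of h is P(3) + Q(0) − 3 = -3321 + 0 − 3 = -3324, attained at (3, 0).

(3, 0)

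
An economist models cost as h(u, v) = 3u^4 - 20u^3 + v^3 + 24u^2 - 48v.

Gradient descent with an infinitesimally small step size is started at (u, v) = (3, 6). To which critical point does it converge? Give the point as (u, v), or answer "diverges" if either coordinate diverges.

h is separable, so gradient descent decouples: u follows -∂h/∂u, v follows -∂h/∂v.
∂h/∂u = 12u(u - 4)(u - 1); at u=3 this is -72, so u increases.
∂h/∂v = 3(v - 4)(v + 4); at v=6 this is 60, so v decreases.
u converges to its nearest critical value 4 (a local min of the u-part); v converges to 4. The iterate converges to (4, 4).

(4, 4)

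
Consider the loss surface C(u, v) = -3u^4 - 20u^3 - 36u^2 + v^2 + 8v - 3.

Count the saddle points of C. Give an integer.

C separates as a function of u plus a function of v, so ∇C=0 decouples.
∂C/∂u = -12u(u + 2)(u + 3) = 0 at u ∈ {-3, -2, 0}; ∂C/∂v = 2(v + 4) = 0 at v ∈ {-4}.
The Hessian is diagonal: diag(C_uu, C_vv). Second derivatives: C_uu(-3)=-36, C_uu(-2)=24, C_uu(0)=-72; C_vv(-4)=2.
Saddle points occur where the two diagonal entries have opposite signs: (-3, -4), (0, -4). Count: 2.

2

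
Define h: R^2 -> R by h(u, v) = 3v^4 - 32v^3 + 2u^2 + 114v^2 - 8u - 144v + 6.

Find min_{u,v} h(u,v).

h(u,v) separates as P(u) + Q(v) + 6, so its minimum is min P + min Q + 6.
P'(u) = 4u - 8 vanishes at u ∈ {2}; Q'(v) = 12(v - 4)(v - 3)(v - 1) vanishes at v ∈ {1, 3, 4}.
Local minima of P (where P''>0): P(2)=-8. Local minima of Q: Q(1)=-59, Q(4)=-32.
So the global minimum of h is P(2) + Q(1) + 6 = -8 − 59 + 6 = -61, attained at (2, 1).

-61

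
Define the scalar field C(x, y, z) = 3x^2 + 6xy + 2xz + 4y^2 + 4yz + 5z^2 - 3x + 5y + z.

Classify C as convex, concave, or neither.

C is quadratic, so its Hessian is the constant matrix H = [[6, 6, 2], [6, 8, 4], [2, 4, 10]].
Leading principal minors: 6, 12, 88.
All positive ⇒ H ≻ 0 ⇒ convex.

convex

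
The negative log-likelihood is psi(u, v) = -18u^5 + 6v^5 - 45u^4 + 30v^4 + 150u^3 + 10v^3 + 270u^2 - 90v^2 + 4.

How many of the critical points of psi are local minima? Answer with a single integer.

psi separates as a function of u plus a function of v, so ∇psi=0 decouples.
∂psi/∂u = -90u(u - 2)(u + 1)(u + 3) = 0 at u ∈ {-3, -1, 0, 2}; ∂psi/∂v = 30v(v - 1)(v + 2)(v + 3) = 0 at v ∈ {-3, -2, 0, 1}.
The Hessian is diagonal: diag(psi_uu, psi_vv). Second derivatives: psi_uu(-3)=2700, psi_uu(-1)=-540, psi_uu(0)=540, psi_uu(2)=-2700; psi_vv(-3)=-360, psi_vv(-2)=180, psi_vv(0)=-180, psi_vv(1)=360.
Local minima occur where both diagonal entries positive: (-3, -2), (-3, 1), (0, -2), (0, 1). Count: 4.

4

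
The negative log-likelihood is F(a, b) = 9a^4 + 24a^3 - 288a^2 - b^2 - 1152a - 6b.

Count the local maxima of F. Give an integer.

F separates as a function of a plus a function of b, so ∇F=0 decouples.
∂F/∂a = 36(a - 4)(a + 2)(a + 4) = 0 at a ∈ {-4, -2, 4}; ∂F/∂b = -2(b + 3) = 0 at b ∈ {-3}.
The Hessian is diagonal: diag(F_aa, F_bb). Second derivatives: F_aa(-4)=576, F_aa(-2)=-432, F_aa(4)=1728; F_bb(-3)=-2.
Local maxima occur where both diagonal entries negative: (-2, -3). Count: 1.

1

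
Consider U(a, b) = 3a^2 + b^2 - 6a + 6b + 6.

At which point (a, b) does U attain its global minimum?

(1, -3)

U(a,b) separates as P(a) + Q(b) + 6, so its minimum is min P + min Q + 6.
P'(a) = 6a - 6 vanishes at a ∈ {1}; Q'(b) = 2b + 6 vanishes at b ∈ {-3}.
Local minima of P (where P''>0): P(1)=-3. Local minima of Q: Q(-3)=-9.
So the global minimum of U is P(1) + Q(-3) + 6 = -3 − 9 + 6 = -6, attained at (1, -3).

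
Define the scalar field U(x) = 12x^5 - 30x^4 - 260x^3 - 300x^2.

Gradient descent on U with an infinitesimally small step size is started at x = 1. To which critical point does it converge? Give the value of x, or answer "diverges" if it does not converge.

5

U'(x) = 60x(x - 5)(x + 1)(x + 2), so U'(1) = -1440.
Gradient descent moves in the -U' direction, i.e. x is increasing.
The nearest critical point in that direction is x = 5, where U'' = 12600 > 0 (a local minimum). The iterate converges there.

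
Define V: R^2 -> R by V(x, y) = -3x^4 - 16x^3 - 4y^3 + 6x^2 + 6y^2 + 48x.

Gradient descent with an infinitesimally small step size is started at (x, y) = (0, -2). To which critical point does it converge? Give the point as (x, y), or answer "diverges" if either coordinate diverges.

(-1, 0)

V is separable, so gradient descent decouples: x follows -∂V/∂x, y follows -∂V/∂y.
∂V/∂x = -12(x - 1)(x + 1)(x + 4); at x=0 this is 48, so x decreases.
∂V/∂y = -12y(y - 1); at y=-2 this is -72, so y increases.
x converges to its nearest critical value -1 (a local min of the x-part); y converges to 0. The iterate converges to (-1, 0).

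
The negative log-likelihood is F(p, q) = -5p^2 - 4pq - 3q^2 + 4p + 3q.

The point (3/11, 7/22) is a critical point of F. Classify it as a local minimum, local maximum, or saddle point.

The Hessian of F is constant: H = [[-10, -4], [-4, -6]].
det(H) = (-10)·(-6) − (-4)² = 44.
det(H) > 0 and tr(H) = -16 < 0, so H is negative definite and the point is a local maximum.

local maximum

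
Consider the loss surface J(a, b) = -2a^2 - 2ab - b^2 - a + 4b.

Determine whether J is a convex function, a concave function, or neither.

J is quadratic, so its Hessian is the constant matrix H = [[-4, -2], [-2, -2]].
det(H) = 4, tr(H) = -6.
det(H) > 0 and tr(H) < 0, so H is negative definite everywhere: concave.

concave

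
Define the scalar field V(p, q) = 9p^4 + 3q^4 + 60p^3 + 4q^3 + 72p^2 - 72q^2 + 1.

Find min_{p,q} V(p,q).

V(p,q) separates as A(p) + B(q) + 1, so its minimum is min A + min B + 1.
A'(p) = 36p(p + 1)(p + 4) vanishes at p ∈ {-4, -1, 0}; B'(q) = 12q(q - 3)(q + 4) vanishes at q ∈ {-4, 0, 3}.
Local minima of A (where A''>0): A(-4)=-384, A(0)=0. Local minima of B: B(-4)=-640, B(3)=-297.
So the global minimum of V is A(-4) + B(-4) + 1 = -384 − 640 + 1 = -1023, attained at (-4, -4).

-1023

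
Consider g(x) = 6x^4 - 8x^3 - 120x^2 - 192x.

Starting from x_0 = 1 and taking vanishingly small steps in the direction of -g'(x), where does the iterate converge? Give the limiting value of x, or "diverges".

4

g'(x) = 24(x - 4)(x + 1)(x + 2), so g'(1) = -432.
Gradient descent moves in the -g' direction, i.e. x is increasing.
The nearest critical point in that direction is x = 4, where g'' = 720 > 0 (a local minimum). The iterate converges there.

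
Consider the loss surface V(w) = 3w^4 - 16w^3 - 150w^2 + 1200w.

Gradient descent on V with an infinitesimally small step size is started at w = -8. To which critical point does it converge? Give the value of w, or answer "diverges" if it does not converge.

-5

V'(w) = 12(w - 5)(w - 4)(w + 5), so V'(-8) = -5616.
Gradient descent moves in the -V' direction, i.e. w is increasing.
The nearest critical point in that direction is w = -5, where V'' = 1080 > 0 (a local minimum). The iterate converges there.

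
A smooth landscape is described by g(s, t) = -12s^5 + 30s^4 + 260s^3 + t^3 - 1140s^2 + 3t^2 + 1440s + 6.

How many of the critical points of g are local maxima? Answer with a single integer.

2

g separates as a function of s plus a function of t, so ∇g=0 decouples.
∂g/∂s = -60(s - 3)(s - 2)(s - 1)(s + 4) = 0 at s ∈ {-4, 1, 2, 3}; ∂g/∂t = 3t(t + 2) = 0 at t ∈ {-2, 0}.
The Hessian is diagonal: diag(g_ss, g_tt). Second derivatives: g_ss(-4)=12600, g_ss(1)=-600, g_ss(2)=360, g_ss(3)=-840; g_tt(-2)=-6, g_tt(0)=6.
Local maxima occur where both diagonal entries negative: (1, -2), (3, -2). Count: 2.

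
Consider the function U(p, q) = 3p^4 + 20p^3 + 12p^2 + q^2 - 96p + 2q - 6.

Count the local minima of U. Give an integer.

U separates as a function of p plus a function of q, so ∇U=0 decouples.
∂U/∂p = 12(p - 1)(p + 2)(p + 4) = 0 at p ∈ {-4, -2, 1}; ∂U/∂q = 2(q + 1) = 0 at q ∈ {-1}.
The Hessian is diagonal: diag(U_pp, U_qq). Second derivatives: U_pp(-4)=120, U_pp(-2)=-72, U_pp(1)=180; U_qq(-1)=2.
Local minima occur where both diagonal entries positive: (-4, -1), (1, -1). Count: 2.

2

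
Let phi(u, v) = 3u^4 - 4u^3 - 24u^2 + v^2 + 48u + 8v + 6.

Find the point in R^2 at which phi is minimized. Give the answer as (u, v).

(-2, -4)

phi(u,v) separates as P(u) + Q(v) + 6, so its minimum is min P + min Q + 6.
P'(u) = 12(u - 2)(u - 1)(u + 2) vanishes at u ∈ {-2, 1, 2}; Q'(v) = 2v + 8 vanishes at v ∈ {-4}.
Local minima of P (where P''>0): P(-2)=-112, P(2)=16. Local minima of Q: Q(-4)=-16.
So the global minimum of phi is P(-2) + Q(-4) + 6 = -112 − 16 + 6 = -122, attained at (-2, -4).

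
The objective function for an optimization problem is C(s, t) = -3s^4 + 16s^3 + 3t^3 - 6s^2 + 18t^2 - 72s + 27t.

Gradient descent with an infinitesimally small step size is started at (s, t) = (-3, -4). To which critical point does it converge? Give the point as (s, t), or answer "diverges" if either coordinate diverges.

C is separable, so gradient descent decouples: s follows -∂C/∂s, t follows -∂C/∂t.
∂C/∂s = -12(s - 3)(s - 2)(s + 1); at s=-3 this is 720, so s decreases.
∂C/∂t = 9(t + 1)(t + 3); at t=-4 this is 27, so t decreases.
The s-coordinate has no critical point in that direction and runs off to infinity.

diverges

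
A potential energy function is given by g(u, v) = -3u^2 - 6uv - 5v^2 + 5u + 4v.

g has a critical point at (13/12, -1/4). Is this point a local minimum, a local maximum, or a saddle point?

local maximum

The Hessian of g is constant: H = [[-6, -6], [-6, -10]].
det(H) = (-6)·(-10) − (-6)² = 24.
det(H) > 0 and tr(H) = -16 < 0, so H is negative definite and the point is a local maximum.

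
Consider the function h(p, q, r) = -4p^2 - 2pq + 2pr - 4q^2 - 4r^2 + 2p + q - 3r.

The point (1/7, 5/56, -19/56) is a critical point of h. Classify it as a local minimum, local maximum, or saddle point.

The Hessian is constant: H = [[-8, -2, 2], [-2, -8, 0], [2, 0, -8]].
Leading principal minors: Δ₁ = -8, Δ₂ = 60, Δ₃ = -448.
The minors alternate sign starting negative (−, +, −), so H is negative definite: a local maximum.

local maximum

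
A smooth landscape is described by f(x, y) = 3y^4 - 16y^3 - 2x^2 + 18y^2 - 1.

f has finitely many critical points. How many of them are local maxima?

f separates as a function of x plus a function of y, so ∇f=0 decouples.
∂f/∂x = -4x = 0 at x ∈ {0}; ∂f/∂y = 12y(y - 3)(y - 1) = 0 at y ∈ {0, 1, 3}.
The Hessian is diagonal: diag(f_xx, f_yy). Second derivatives: f_xx(0)=-4; f_yy(0)=36, f_yy(1)=-24, f_yy(3)=72.
Local maxima occur where both diagonal entries negative: (0, 1). Count: 1.

1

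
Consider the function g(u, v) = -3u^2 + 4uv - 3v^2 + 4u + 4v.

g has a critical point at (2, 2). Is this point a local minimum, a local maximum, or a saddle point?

The Hessian of g is constant: H = [[-6, 4], [4, -6]].
det(H) = (-6)·(-6) − 4² = 20.
det(H) > 0 and tr(H) = -12 < 0, so H is negative definite and the point is a local maximum.

local maximum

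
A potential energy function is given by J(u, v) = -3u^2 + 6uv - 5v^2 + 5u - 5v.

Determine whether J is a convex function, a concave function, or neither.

J is quadratic, so its Hessian is the constant matrix H = [[-6, 6], [6, -10]].
det(H) = 24, tr(H) = -16.
det(H) > 0 and tr(H) < 0, so H is negative definite everywhere: concave.

concave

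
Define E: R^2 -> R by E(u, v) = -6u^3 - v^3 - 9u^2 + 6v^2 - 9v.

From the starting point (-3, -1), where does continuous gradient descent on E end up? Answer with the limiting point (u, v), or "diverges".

E is separable, so gradient descent decouples: u follows -∂E/∂u, v follows -∂E/∂v.
∂E/∂u = -18u(u + 1); at u=-3 this is -108, so u increases.
∂E/∂v = -3(v - 3)(v - 1); at v=-1 this is -24, so v increases.
u converges to its nearest critical value -1 (a local min of the u-part); v converges to 1. The iterate converges to (-1, 1).

(-1, 1)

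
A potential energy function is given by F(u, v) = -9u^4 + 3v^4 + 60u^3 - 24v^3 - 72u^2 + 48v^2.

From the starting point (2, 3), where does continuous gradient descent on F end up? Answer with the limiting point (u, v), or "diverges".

F is separable, so gradient descent decouples: u follows -∂F/∂u, v follows -∂F/∂v.
∂F/∂u = -36u(u - 4)(u - 1); at u=2 this is 144, so u decreases.
∂F/∂v = 12v(v - 4)(v - 2); at v=3 this is -36, so v increases.
u converges to its nearest critical value 1 (a local min of the u-part); v converges to 4. The iterate converges to (1, 4).

(1, 4)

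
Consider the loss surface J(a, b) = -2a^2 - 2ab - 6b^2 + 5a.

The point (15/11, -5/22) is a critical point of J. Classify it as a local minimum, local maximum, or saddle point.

local maximum

The Hessian of J is constant: H = [[-4, -2], [-2, -12]].
det(H) = (-4)·(-12) − (-2)² = 44.
det(H) > 0 and tr(H) = -16 < 0, so H is negative definite and the point is a local maximum.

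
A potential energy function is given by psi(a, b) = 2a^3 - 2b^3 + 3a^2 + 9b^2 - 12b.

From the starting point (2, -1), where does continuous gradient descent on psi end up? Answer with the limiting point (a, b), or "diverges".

psi is separable, so gradient descent decouples: a follows -∂psi/∂a, b follows -∂psi/∂b.
∂psi/∂a = 6a(a + 1); at a=2 this is 36, so a decreases.
∂psi/∂b = -6(b - 2)(b - 1); at b=-1 this is -36, so b increases.
a converges to its nearest critical value 0 (a local min of the a-part); b converges to 1. The iterate converges to (0, 1).

(0, 1)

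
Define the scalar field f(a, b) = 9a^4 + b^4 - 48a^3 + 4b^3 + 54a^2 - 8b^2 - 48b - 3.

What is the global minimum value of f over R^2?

-164

f(a,b) separates as P(a) + Q(b) − 3, so its minimum is min P + min Q − 3.
P'(a) = 36a(a - 3)(a - 1) vanishes at a ∈ {0, 1, 3}; Q'(b) = 4(b - 2)(b + 2)(b + 3) vanishes at b ∈ {-3, -2, 2}.
Local minima of P (where P''>0): P(0)=0, P(3)=-81. Local minima of Q: Q(-3)=45, Q(2)=-80.
So the global minimum of f is P(3) + Q(2) − 3 = -81 − 80 − 3 = -164, attained at (3, 2).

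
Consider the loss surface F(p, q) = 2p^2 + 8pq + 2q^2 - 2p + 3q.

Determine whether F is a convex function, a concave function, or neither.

F is quadratic, so its Hessian is the constant matrix H = [[4, 8], [8, 4]].
det(H) = -48, tr(H) = 8.
det(H) < 0, so H is indefinite: neither convex nor concave.

neither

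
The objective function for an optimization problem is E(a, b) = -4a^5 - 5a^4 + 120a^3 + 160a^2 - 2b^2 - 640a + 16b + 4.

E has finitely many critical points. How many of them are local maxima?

E separates as a function of a plus a function of b, so ∇E=0 decouples.
∂E/∂a = -20(a - 4)(a - 1)(a + 2)(a + 4) = 0 at a ∈ {-4, -2, 1, 4}; ∂E/∂b = -4(b - 4) = 0 at b ∈ {4}.
The Hessian is diagonal: diag(E_aa, E_bb). Second derivatives: E_aa(-4)=1600, E_aa(-2)=-720, E_aa(1)=900, E_aa(4)=-2880; E_bb(4)=-4.
Local maxima occur where both diagonal entries negative: (-2, 4), (4, 4). Count: 2.

2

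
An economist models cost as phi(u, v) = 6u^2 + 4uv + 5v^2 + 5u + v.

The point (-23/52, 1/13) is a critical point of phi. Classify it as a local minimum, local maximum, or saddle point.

The Hessian of phi is constant: H = [[12, 4], [4, 10]].
det(H) = 12·10 − 4² = 104.
det(H) > 0 and tr(H) = 22 > 0, so H is positive definite and the point is a local minimum.

local minimum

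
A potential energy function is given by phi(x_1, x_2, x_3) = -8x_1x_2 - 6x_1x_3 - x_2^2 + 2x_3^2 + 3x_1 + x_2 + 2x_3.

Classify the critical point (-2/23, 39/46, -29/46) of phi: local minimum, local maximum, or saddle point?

saddle point

The Hessian is constant: H = [[0, -8, -6], [-8, -2, 0], [-6, 0, 4]].
Leading principal minors: Δ₁ = 0, Δ₂ = -64, Δ₃ = -184.
The minors fit neither the all-positive nor the alternating-sign pattern, so H is indefinite: a saddle point.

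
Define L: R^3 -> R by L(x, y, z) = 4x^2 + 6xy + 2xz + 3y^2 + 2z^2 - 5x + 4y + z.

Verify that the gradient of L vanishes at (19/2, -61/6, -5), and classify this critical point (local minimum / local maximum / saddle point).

local minimum

∇L = (8x + 6y + 2z - 5, 6x + 6y + 4, 2x + 4z + 1); substituting (19/2, -61/6, -5) gives ∇L = (0, 0, 0), so (19/2, -61/6, -5) is indeed a critical point.
The Hessian is constant: H = [[8, 6, 2], [6, 6, 0], [2, 0, 4]].
Leading principal minors: Δ₁ = 8, Δ₂ = 12, Δ₃ = 24.
All leading minors are positive, so H is positive definite: a local minimum.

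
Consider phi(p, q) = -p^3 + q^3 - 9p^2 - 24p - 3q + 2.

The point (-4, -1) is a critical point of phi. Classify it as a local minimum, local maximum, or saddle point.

saddle point

The mixed partial ∂²phi/∂p∂q is 0, so the Hessian at any point is diag(phi_pp, phi_qq) = diag(-6(p + 3), 6q).
At (-4, -1): H = diag(6, -6).
The eigenvalues have opposite signs, so H is indefinite: a saddle point.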